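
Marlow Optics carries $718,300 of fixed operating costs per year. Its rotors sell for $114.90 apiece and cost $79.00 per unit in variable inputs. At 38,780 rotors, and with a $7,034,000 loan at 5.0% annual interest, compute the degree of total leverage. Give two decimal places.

4.32

Total contribution margin = 38,780 × $35.90 = $1,392,202.00.
EBIT = $1,392,202.00 − $718,300 = $673,902.00. Interest = $351,700.00, so EBIT − I = $322,202.00.
DCL = contribution ÷ (EBIT − I) = $1,392,202.00 ÷ $322,202.00 = 4.3209.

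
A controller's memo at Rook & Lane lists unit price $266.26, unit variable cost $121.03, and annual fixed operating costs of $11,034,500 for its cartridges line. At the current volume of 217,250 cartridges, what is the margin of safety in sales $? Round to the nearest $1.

Unit CM = price − variable cost = $266.26 − $121.03 = $145.23. Break-even units = $11,034,500 ÷ $145.23 = 75,979.48; break-even revenue = 75,979.48 × $266.26 = $20,230,296.56.
Actual sales revenue = 217,250 × $266.26 = $57,844,985.00.
Margin of safety = $57,844,985.00 − $20,230,296.56 = $37,614,688.

$37,614,688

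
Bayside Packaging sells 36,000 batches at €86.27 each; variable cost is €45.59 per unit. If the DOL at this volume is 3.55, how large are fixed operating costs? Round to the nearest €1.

€1,051,950

Total contribution margin = 36,000 × €40.68 = €1,464,480.00.
Since DOL = CM ÷ EBIT, EBIT = €1,464,480.00 ÷ 3.55 = €412,529.58.
Fixed costs = CM − EBIT = €1,464,480.00 − €412,529.58 = €1,051,950.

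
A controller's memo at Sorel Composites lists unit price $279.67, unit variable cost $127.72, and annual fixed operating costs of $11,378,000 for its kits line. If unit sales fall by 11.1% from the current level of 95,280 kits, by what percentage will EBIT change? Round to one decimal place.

Total contribution margin = 95,280 × $151.95 = $14,477,796.00.
Operating income = contribution − fixed costs = $14,477,796.00 − $11,378,000 = $3,099,796.00.
DOL = contribution ÷ EBIT = $14,477,796.00 ÷ $3,099,796.00 = 4.6706.
Operating income changes by 4.6706 × -11.1% = -51.8%.

-51.8%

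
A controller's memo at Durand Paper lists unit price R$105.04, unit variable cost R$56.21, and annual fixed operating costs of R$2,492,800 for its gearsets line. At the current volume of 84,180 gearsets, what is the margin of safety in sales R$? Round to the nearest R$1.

Each unit contributes R$105.04 − R$56.21 = R$48.83. Break-even units = R$2,492,800 ÷ R$48.83 = 51,050.58; break-even revenue = 51,050.58 × R$105.04 = R$5,362,353.31.
Actual sales revenue = 84,180 × R$105.04 = R$8,842,267.20.
Margin of safety = R$8,842,267.20 − R$5,362,353.31 = R$3,479,914.

R$3,479,914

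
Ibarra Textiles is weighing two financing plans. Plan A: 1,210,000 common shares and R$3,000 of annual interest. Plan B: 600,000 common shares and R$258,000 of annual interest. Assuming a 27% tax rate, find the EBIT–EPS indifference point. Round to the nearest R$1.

R$508,820

At indifference, (EBIT − 3,000)(1 − t)/1,210,000 = (EBIT − 258,000)(1 − t)/600,000.
The (1 − t) factor cancels: (EBIT − 3,000) × 600,000 = (EBIT − 258,000) × 1,210,000.
EBIT × (1,210,000 − 600,000) = 258,000 × 1,210,000 − 3,000 × 600,000 = 310,380,000,000, so EBIT = 310,380,000,000 ÷ 610,000 = 508,819.67.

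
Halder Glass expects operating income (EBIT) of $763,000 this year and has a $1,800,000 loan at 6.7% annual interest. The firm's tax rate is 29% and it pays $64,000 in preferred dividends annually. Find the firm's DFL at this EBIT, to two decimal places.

Annual interest charges come to $120,600.00.
Preferred dividends grossed up pre-tax: $64,000 / (1 − 0.29) = $90,140.85.
DFL = EBIT ÷ [EBIT − I − D_p/(1−t)] = $763,000 ÷ [$763,000 − $120,600.00 − $90,140.85] = $763,000 ÷ $552,259.15 = 1.3816.

1.38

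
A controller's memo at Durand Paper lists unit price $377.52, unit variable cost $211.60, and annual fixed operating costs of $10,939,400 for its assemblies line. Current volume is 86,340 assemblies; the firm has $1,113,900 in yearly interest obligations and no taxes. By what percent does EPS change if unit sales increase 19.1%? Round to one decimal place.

Contribution at this volume is 86,340 × $165.92 = $14,325,532.80.
EBIT = $14,325,532.80 − $10,939,400 = $3,386,132.80.
Interest = $1,113,900.00, so EBIT − I = $2,272,232.80.
DCL = total CM / (EBIT − I) = $14,325,532.80 / $2,272,232.80 = 6.3046.
EPS therefore changes by 6.3046 × (+19.1%) = +120.4%.

+120.4%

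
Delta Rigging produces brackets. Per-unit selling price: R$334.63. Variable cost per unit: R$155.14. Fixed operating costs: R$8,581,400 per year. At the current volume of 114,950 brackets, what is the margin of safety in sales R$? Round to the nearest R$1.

R$22,467,090

Each unit contributes R$334.63 − R$155.14 = R$179.49. Break-even units = R$8,581,400 ÷ R$179.49 = 47,809.91; break-even revenue = 47,809.91 × R$334.63 = R$15,998,628.79.
Current sales = 114,950 × R$334.63 = R$38,465,718.50.
Margin of safety = R$38,465,718.50 − R$15,998,628.79 = R$22,467,090.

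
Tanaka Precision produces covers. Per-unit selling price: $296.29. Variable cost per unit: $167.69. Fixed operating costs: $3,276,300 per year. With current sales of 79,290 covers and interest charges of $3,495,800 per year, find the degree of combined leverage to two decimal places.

2.98

Total contribution margin = 79,290 × $128.60 = $10,196,694.00.
EBIT = $10,196,694.00 − $3,276,300 = $6,920,394.00. Interest = $3,495,800.00.
DOL = $10,196,694.00 ÷ $6,920,394.00 = 1.4734; DFL = $6,920,394.00 ÷ $3,424,594.00 = 2.0208.
DCL = DOL × DFL = 1.4734 × 2.0208 = 2.9774.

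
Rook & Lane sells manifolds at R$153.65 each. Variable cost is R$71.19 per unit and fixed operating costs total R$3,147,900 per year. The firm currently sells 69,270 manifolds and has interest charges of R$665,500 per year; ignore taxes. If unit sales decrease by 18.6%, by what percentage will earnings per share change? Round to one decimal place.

Contribution at this volume is 69,270 × R$82.46 = R$5,712,004.20.
Subtracting fixed costs: EBIT = R$5,712,004.20 − R$3,147,900 = R$2,564,104.20.
After interest of R$665,500.00, pre-tax earnings = R$1,898,604.20.
DCL = total CM / (EBIT − I) = R$5,712,004.20 / R$1,898,604.20 = 3.0085.
%ΔEPS = DCL × %ΔSales = 3.0085 × -18.6% = -56.0%.

-56.0%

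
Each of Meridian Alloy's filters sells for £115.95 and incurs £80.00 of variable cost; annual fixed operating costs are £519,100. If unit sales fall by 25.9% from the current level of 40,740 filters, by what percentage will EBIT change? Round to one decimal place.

Contribution at this volume is 40,740 × £35.95 = £1,464,603.00.
Operating income = contribution − fixed costs = £1,464,603.00 − £519,100 = £945,503.00.
DOL = contribution ÷ EBIT = £1,464,603.00 ÷ £945,503.00 = 1.5490.
So EBIT moves 1.5490 × (-25.9%) = -40.1%.

-40.1%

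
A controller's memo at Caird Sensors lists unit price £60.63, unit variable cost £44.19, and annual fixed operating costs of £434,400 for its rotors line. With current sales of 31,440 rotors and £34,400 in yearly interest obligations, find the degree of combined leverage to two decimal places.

10.75

Contribution at this volume is 31,440 × £16.44 = £516,873.60.
EBIT = £516,873.60 − £434,400 = £82,473.60. Interest = £34,400.00, so EBIT − I = £48,073.60.
Degree of total leverage = total CM / (EBIT − interest) = £516,873.60 / £48,073.60 = 10.7517.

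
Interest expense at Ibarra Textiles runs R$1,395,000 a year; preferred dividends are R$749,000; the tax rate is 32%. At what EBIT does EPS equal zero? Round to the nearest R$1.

R$2,496,471

Grossing the preferred dividend up to pre-tax terms: R$749,000 / (1 − 0.32) = R$1,101,470.59.
Financial break-even EBIT = interest + D_p ÷ (1 − t) = R$1,395,000 + R$1,101,470.59 = R$2,496,470.59.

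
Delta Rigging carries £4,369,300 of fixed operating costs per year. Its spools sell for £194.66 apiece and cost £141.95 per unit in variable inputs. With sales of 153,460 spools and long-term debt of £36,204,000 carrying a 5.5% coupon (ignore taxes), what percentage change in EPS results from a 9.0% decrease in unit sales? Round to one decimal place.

At 153,460 units, contribution = 153,460 × £52.71 = £8,088,876.60.
Subtracting fixed costs: EBIT = £8,088,876.60 − £4,369,300 = £3,719,576.60.
After interest of £1,991,220.00, pre-tax earnings = £1,728,356.60.
Degree of combined leverage = contribution ÷ (EBIT − I) = £8,088,876.60 ÷ £1,728,356.60 = 4.6801.
EPS therefore changes by 4.6801 × (-9.0%) = -42.1%.

-42.1%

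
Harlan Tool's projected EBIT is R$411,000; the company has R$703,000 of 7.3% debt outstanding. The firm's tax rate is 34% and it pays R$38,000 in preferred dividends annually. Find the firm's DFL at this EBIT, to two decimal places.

1.36

Interest = R$51,319.00.
Preferred dividends grossed up pre-tax: R$38,000 / (1 − 0.34) = R$57,575.76.
DFL = EBIT ÷ [EBIT − I − D_p/(1−t)] = R$411,000 ÷ [R$411,000 − R$51,319.00 − R$57,575.76] = R$411,000 ÷ R$302,105.24 = 1.3605.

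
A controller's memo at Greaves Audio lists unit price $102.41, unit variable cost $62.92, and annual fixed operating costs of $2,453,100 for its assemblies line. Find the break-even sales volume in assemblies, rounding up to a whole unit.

62,120 assemblies

Contribution margin per unit = $102.41 − $62.92 = $39.49.
Break-even volume = fixed costs ÷ CM per unit = $2,453,100 ÷ $39.49 = 62,119.52, so 62,120 assemblies.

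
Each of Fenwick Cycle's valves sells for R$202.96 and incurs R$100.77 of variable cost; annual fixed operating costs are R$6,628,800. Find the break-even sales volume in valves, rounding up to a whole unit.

64,868 valves

Contribution margin per unit = R$202.96 − R$100.77 = R$102.19.
Units to break even: R$6,628,800 ÷ R$102.19 = 64,867.40, rounded up to 64,868.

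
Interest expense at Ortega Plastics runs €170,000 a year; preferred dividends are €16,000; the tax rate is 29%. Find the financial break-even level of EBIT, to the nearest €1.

Grossing the preferred dividend up to pre-tax terms: €16,000 / (1 − 0.29) = €22,535.21.
EPS = 0 when EBIT covers interest plus the pre-tax preferred burden: €170,000 + €22,535.21 = €192,535.21.

€192,535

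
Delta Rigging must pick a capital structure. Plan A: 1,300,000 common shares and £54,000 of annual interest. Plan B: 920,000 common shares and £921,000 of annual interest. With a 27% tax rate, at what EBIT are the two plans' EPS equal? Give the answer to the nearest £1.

£3,020,053

At indifference, (EBIT − 54,000)(1 − t)/1,300,000 = (EBIT − 921,000)(1 − t)/920,000.
Cancelling (1 − t) and cross-multiplying: 920,000·(EBIT − 54,000) = 1,300,000·(EBIT − 921,000).
EBIT × (1,300,000 − 920,000) = 921,000 × 1,300,000 − 54,000 × 920,000 = 1,147,620,000,000, so EBIT = 1,147,620,000,000 ÷ 380,000 = 3,020,052.63.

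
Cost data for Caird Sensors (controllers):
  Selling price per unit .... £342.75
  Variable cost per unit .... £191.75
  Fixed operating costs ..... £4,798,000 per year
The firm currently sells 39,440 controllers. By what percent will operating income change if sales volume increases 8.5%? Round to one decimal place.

+43.7%

Contribution at this volume is 39,440 × £151.00 = £5,955,440.00.
Operating income = contribution − fixed costs = £5,955,440.00 − £4,798,000 = £1,157,440.00.
So DOL = total CM / EBIT = £5,955,440.00 / £1,157,440.00 = 5.1454.
Operating income changes by 5.1454 × +8.5% = +43.7%.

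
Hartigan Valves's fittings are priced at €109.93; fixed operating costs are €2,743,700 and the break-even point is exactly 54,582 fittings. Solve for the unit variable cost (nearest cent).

At break-even, FC = Q × (P − VC), so P − VC = €2,743,700 ÷ 54,582 = €50.2675.
Hence VC = price − CM = €109.93 − €50.2675 = €59.66.

€59.66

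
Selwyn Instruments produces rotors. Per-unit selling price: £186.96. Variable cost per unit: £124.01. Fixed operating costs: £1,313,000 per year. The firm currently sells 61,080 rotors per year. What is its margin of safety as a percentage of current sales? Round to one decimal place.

Contribution margin per unit = £186.96 − £124.01 = £62.95. Break-even units = £1,313,000 ÷ £62.95 = 20,857.82; break-even revenue = 20,857.82 × £186.96 = £3,899,578.71.
Current sales = 61,080 × £186.96 = £11,419,516.80.
Margin of safety = (£11,419,516.80 − £3,899,578.71) ÷ £11,419,516.80 = 65.9%.

65.9%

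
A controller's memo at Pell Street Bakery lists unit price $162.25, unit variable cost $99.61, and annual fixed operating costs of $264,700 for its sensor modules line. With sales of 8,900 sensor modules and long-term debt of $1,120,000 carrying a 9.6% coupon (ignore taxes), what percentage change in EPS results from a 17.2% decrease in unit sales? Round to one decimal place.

Total contribution margin = 8,900 × $62.64 = $557,496.00.
EBIT = $557,496.00 − $264,700 = $292,796.00.
Interest = $107,520.00, so EBIT − I = $185,276.00.
Degree of combined leverage = contribution ÷ (EBIT − I) = $557,496.00 ÷ $185,276.00 = 3.0090.
EPS therefore changes by 3.0090 × (-17.2%) = -51.8%.

-51.8%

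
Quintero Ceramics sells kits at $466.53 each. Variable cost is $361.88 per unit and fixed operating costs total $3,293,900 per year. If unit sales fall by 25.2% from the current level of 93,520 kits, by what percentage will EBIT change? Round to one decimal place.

At 93,520 units, contribution = 93,520 × $104.65 = $9,786,868.00.
Subtracting fixed costs: EBIT = $9,786,868.00 − $3,293,900 = $6,492,968.00.
Degree of operating leverage = $9,786,868.00 / $6,492,968.00 = 1.5073.
%ΔEBIT = DOL × %ΔSales = 1.5073 × -25.2% = -38.0%.

-38.0%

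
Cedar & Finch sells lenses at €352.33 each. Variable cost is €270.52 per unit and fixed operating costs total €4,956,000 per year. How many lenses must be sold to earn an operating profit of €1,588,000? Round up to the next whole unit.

Contribution margin per unit = €352.33 − €270.52 = €81.81.
Units = (FC + target) / CM = (€4,956,000 + €1,588,000) / €81.81 = 79,990.22, so 79,991 lenses.

79,991 lenses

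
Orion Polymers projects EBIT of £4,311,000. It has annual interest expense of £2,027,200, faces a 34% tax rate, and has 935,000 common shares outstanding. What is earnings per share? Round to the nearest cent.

Interest = £2,027,200.00, so EBT = £4,311,000 − £2,027,200.00 = £2,283,800.00.
Net income = £2,283,800.00 × (1 − 0.34) = £1,507,308.00.
EPS = £1,507,308.00 ÷ 935,000 = £1.61.

£1.61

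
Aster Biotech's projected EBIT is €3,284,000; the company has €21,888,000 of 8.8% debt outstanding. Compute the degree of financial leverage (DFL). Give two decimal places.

Annual interest charges come to €1,926,144.00.
DFL = EBIT ÷ (EBIT − I) = €3,284,000 ÷ (€3,284,000 − €1,926,144.00) = €3,284,000 ÷ €1,357,856.00 = 2.4185.

2.42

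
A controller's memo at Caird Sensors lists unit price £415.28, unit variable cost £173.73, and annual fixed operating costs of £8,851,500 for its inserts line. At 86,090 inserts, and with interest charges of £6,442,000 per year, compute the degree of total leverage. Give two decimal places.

3.78

At 86,090 units, contribution = 86,090 × £241.55 = £20,795,039.50.
Operating income = contribution − fixed costs = £20,795,039.50 − £8,851,500 = £11,943,539.50. Interest = £6,442,000.00.
DOL = £20,795,039.50 ÷ £11,943,539.50 = 1.7411; DFL = £11,943,539.50 ÷ £5,501,539.50 = 2.1709.
Combined leverage = 1.7411 × 2.1709 = 3.7798.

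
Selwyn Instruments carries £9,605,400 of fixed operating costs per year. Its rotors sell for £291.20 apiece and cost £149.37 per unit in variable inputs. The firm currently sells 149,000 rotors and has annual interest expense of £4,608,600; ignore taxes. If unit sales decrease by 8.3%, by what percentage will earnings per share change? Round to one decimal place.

Contribution at this volume is 149,000 × £141.83 = £21,132,670.00.
EBIT = £21,132,670.00 − £9,605,400 = £11,527,270.00.
After interest of £4,608,600.00, pre-tax earnings = £6,918,670.00.
Degree of combined leverage = contribution ÷ (EBIT − I) = £21,132,670.00 ÷ £6,918,670.00 = 3.0544.
%ΔEPS = DCL × %ΔSales = 3.0544 × -8.3% = -25.4%.

-25.4%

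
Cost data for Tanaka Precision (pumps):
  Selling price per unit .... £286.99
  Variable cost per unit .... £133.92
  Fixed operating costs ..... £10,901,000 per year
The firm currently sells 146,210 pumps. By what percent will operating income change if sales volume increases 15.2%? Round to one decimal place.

At 146,210 units, contribution = 146,210 × £153.07 = £22,380,364.70.
Subtracting fixed costs: EBIT = £22,380,364.70 − £10,901,000 = £11,479,364.70.
Degree of operating leverage = £22,380,364.70 / £11,479,364.70 = 1.9496.
Operating income changes by 1.9496 × +15.2% = +29.6%.

+29.6%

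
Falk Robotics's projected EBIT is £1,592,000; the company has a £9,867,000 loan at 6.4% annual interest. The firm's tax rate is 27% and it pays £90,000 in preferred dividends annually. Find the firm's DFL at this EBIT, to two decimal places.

1.90

Interest = £631,488.00.
Pre-tax preferred-dividend burden = £90,000 ÷ (1 − 0.27) = £123,287.67.
DFL = EBIT ÷ [EBIT − I − D_p/(1−t)] = £1,592,000 ÷ [£1,592,000 − £631,488.00 − £123,287.67] = £1,592,000 ÷ £837,224.33 = 1.9015.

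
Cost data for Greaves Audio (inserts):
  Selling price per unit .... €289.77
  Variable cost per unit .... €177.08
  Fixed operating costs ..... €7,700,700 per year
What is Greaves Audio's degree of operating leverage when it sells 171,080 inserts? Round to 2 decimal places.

1.67

At 171,080 units, contribution = 171,080 × €112.69 = €19,279,005.20.
Subtracting fixed costs: EBIT = €19,279,005.20 − €7,700,700 = €11,578,305.20.
So DOL = total CM / EBIT = €19,279,005.20 / €11,578,305.20 = 1.6651.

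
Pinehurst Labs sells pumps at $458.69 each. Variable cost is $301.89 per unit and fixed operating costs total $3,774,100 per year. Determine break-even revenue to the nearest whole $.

CM per unit = $458.69 − $301.89 = $156.80; CM ratio = $156.80 / $458.69 = 0.3418.
Break-even sales = FC ÷ CM ratio = $3,774,100 × $458.69 / $156.80 = $11,040,446.

$11,040,446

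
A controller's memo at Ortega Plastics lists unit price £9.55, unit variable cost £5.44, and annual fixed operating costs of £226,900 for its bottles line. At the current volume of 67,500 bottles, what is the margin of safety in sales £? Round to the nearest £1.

Contribution margin per unit = £9.55 − £5.44 = £4.11. Break-even units = £226,900 ÷ £4.11 = 55,206.81; break-even revenue = 55,206.81 × £9.55 = £527,225.06.
Current sales = 67,500 × £9.55 = £644,625.00.
Margin of safety = £644,625.00 − £527,225.06 = £117,400.

£117,400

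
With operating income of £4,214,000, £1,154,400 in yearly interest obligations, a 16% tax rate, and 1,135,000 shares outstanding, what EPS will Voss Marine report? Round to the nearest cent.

Interest = £1,154,400.00, so EBT = £4,214,000 − £1,154,400.00 = £3,059,600.00.
After tax at 16%: net income = £3,059,600.00 × 0.84 = £2,570,064.00.
Per share: £2,570,064.00 / 1,135,000 shares = £2.26.

£2.26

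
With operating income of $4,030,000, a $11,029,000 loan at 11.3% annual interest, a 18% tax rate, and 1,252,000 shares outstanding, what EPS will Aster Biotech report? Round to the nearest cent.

$1.82

Pre-tax income = $4,030,000 − $1,246,277.00 = $2,783,723.00.
After tax at 18%: net income = $2,783,723.00 × 0.82 = $2,282,652.86.
Per share: $2,282,652.86 / 1,252,000 shares = $1.82.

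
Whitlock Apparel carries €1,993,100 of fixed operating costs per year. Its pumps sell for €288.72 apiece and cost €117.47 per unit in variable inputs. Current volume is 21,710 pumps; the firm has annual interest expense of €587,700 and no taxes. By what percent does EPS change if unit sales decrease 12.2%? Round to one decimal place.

-39.9%

Contribution at this volume is 21,710 × €171.25 = €3,717,837.50.
Subtracting fixed costs: EBIT = €3,717,837.50 − €1,993,100 = €1,724,737.50.
Interest = €587,700.00, so EBIT − I = €1,137,037.50.
Degree of combined leverage = contribution ÷ (EBIT − I) = €3,717,837.50 ÷ €1,137,037.50 = 3.2698.
%ΔEPS = DCL × %ΔSales = 3.2698 × -12.2% = -39.9%.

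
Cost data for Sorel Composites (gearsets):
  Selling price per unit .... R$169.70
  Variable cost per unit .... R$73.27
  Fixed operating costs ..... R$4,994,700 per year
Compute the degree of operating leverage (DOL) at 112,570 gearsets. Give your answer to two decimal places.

1.85

At 112,570 units, contribution = 112,570 × R$96.43 = R$10,855,125.10.
Subtracting fixed costs: EBIT = R$10,855,125.10 − R$4,994,700 = R$5,860,425.10.
Degree of operating leverage = R$10,855,125.10 / R$5,860,425.10 = 1.8523.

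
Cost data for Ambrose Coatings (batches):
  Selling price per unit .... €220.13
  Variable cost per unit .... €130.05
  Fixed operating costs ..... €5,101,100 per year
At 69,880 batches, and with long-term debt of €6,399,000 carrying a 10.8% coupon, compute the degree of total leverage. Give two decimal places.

12.52

At 69,880 units, contribution = 69,880 × €90.08 = €6,294,790.40.
Operating income = contribution − fixed costs = €6,294,790.40 − €5,101,100 = €1,193,690.40. Interest = €691,092.00, so EBIT − I = €502,598.40.
Degree of total leverage = total CM / (EBIT − interest) = €6,294,790.40 / €502,598.40 = 12.5245.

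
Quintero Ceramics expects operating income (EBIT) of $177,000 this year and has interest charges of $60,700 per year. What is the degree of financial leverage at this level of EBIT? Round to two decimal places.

1.52

Annual interest charges come to $60,700.00.
Degree of financial leverage = EBIT / (EBIT − interest) = $177,000 / $116,300.00 = 1.5219.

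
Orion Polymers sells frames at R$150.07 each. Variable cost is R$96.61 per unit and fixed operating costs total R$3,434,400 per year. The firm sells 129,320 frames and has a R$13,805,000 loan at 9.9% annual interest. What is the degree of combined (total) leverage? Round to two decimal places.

At 129,320 units, contribution = 129,320 × R$53.46 = R$6,913,447.20.
Subtracting fixed costs: EBIT = R$6,913,447.20 − R$3,434,400 = R$3,479,047.20. Interest = R$1,366,695.00, so EBIT − I = R$2,112,352.20.
DCL = contribution ÷ (EBIT − I) = R$6,913,447.20 ÷ R$2,112,352.20 = 3.2729.

3.27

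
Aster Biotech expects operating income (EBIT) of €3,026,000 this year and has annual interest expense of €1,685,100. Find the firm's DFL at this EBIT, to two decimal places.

2.26

Interest = €1,685,100.00.
DFL = EBIT ÷ (EBIT − I) = €3,026,000 ÷ (€3,026,000 − €1,685,100.00) = €3,026,000 ÷ €1,340,900.00 = 2.2567.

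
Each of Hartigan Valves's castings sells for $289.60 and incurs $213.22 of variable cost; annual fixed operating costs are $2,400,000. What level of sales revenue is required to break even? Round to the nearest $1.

CM per unit = $289.60 − $213.22 = $76.38; CM ratio = $76.38 / $289.60 = 0.2637.
Break-even sales = FC ÷ CM ratio = $2,400,000 × $289.60 / $76.38 = $9,099,764.

$9,099,764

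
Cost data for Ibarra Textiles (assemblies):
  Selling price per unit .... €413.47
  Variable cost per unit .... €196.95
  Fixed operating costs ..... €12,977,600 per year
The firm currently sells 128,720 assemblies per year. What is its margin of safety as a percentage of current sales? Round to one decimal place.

Unit CM = price − variable cost = €413.47 − €196.95 = €216.52. Break-even units = €12,977,600 ÷ €216.52 = 59,937.19; break-even revenue = 59,937.19 × €413.47 = €24,782,229.23.
Actual sales revenue = 128,720 × €413.47 = €53,221,858.40.
Margin of safety = (€53,221,858.40 − €24,782,229.23) ÷ €53,221,858.40 = 53.4%.

53.4%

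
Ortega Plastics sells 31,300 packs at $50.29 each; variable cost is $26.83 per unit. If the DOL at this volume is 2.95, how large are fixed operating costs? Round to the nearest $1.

Contribution at this volume is 31,300 × $23.46 = $734,298.00.
Since DOL = CM ÷ EBIT, EBIT = $734,298.00 ÷ 2.95 = $248,914.58.
And FC = contribution − EBIT = $734,298.00 − $248,914.58 = $485,383.

$485,383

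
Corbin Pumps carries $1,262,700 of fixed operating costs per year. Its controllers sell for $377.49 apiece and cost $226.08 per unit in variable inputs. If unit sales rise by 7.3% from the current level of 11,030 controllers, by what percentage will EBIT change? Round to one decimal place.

+29.9%

Contribution at this volume is 11,030 × $151.41 = $1,670,052.30.
Subtracting fixed costs: EBIT = $1,670,052.30 − $1,262,700 = $407,352.30.
DOL = contribution ÷ EBIT = $1,670,052.30 ÷ $407,352.30 = 4.0998.
Operating income changes by 4.0998 × +7.3% = +29.9%.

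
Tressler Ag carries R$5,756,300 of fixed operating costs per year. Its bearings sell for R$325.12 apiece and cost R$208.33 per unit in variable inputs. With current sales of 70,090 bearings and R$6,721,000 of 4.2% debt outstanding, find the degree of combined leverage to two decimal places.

Total contribution margin = 70,090 × R$116.79 = R$8,185,811.10.
Operating income = contribution − fixed costs = R$8,185,811.10 − R$5,756,300 = R$2,429,511.10. Interest = R$282,282.00, so EBIT − I = R$2,147,229.10.
DCL = contribution ÷ (EBIT − I) = R$8,185,811.10 ÷ R$2,147,229.10 = 3.8123.

3.81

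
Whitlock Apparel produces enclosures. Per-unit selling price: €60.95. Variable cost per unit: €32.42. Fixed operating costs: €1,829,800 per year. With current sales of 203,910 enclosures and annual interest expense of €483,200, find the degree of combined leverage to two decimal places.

Total contribution margin = 203,910 × €28.53 = €5,817,552.30.
EBIT = €5,817,552.30 − €1,829,800 = €3,987,752.30. Interest = €483,200.00.
DOL = €5,817,552.30 ÷ €3,987,752.30 = 1.4589; DFL = €3,987,752.30 ÷ €3,504,552.30 = 1.1379.
DCL = DOL × DFL = 1.4589 × 1.1379 = 1.6601.

1.66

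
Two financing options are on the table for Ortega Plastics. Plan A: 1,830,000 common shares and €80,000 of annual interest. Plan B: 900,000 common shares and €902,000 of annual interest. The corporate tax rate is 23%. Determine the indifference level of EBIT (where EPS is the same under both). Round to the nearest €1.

At indifference, (EBIT − 80,000)(1 − t)/1,830,000 = (EBIT − 902,000)(1 − t)/900,000.
The (1 − t) factor cancels: (EBIT − 80,000) × 900,000 = (EBIT − 902,000) × 1,830,000.
EBIT × (1,830,000 − 900,000) = 902,000 × 1,830,000 − 80,000 × 900,000 = 1,578,660,000,000, so EBIT = 1,578,660,000,000 ÷ 930,000 = 1,697,483.87.

€1,697,484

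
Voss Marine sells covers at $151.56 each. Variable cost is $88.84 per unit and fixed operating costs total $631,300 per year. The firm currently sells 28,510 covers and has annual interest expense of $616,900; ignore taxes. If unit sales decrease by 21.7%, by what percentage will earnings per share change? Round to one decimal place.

Contribution at this volume is 28,510 × $62.72 = $1,788,147.20.
Subtracting fixed costs: EBIT = $1,788,147.20 − $631,300 = $1,156,847.20.
Interest = $616,900.00, so EBIT − I = $539,947.20.
DCL = total CM / (EBIT − I) = $1,788,147.20 / $539,947.20 = 3.3117.
EPS therefore changes by 3.3117 × (-21.7%) = -71.9%.

-71.9%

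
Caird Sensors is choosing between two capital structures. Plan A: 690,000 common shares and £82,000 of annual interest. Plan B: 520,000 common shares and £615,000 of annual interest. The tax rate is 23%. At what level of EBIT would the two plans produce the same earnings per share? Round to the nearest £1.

£2,245,353

Set EPS_A = EPS_B: (EBIT − £82,000)(1 − 0.23) ÷ 690,000 = (EBIT − £615,000)(1 − 0.23) ÷ 520,000.
The (1 − t) factor cancels: (EBIT − 82,000) × 520,000 = (EBIT − 615,000) × 690,000.
EBIT × (690,000 − 520,000) = 615,000 × 690,000 − 82,000 × 520,000 = 381,710,000,000, so EBIT = 381,710,000,000 ÷ 170,000 = 2,245,352.94.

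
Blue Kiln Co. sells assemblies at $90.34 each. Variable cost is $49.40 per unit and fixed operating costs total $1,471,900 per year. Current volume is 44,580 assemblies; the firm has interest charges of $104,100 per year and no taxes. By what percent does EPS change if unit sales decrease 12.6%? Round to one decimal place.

-92.3%

Contribution at this volume is 44,580 × $40.94 = $1,825,105.20.
Subtracting fixed costs: EBIT = $1,825,105.20 − $1,471,900 = $353,205.20.
Interest = $104,100.00, so EBIT − I = $249,105.20.
Degree of combined leverage = contribution ÷ (EBIT − I) = $1,825,105.20 ÷ $249,105.20 = 7.3266.
%ΔEPS = DCL × %ΔSales = 7.3266 × -12.6% = -92.3%.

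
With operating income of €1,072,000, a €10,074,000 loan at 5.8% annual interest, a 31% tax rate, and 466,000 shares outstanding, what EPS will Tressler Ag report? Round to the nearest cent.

€0.72

Interest = €584,292.00, so EBT = €1,072,000 − €584,292.00 = €487,708.00.
After tax at 31%: net income = €487,708.00 × 0.69 = €336,518.52.
EPS = €336,518.52 ÷ 466,000 = €0.72.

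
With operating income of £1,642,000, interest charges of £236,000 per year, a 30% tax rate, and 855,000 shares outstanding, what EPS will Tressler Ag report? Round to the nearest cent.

£1.15

Interest = £236,000.00, so EBT = £1,642,000 − £236,000.00 = £1,406,000.00.
After tax at 30%: net income = £1,406,000.00 × 0.70 = £984,200.00.
EPS = £984,200.00 ÷ 855,000 = £1.15.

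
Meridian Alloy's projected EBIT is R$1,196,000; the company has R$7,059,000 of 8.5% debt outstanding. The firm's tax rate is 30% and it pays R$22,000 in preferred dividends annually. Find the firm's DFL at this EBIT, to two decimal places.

Annual interest charges come to R$600,015.00.
Pre-tax preferred-dividend burden = R$22,000 ÷ (1 − 0.30) = R$31,428.57.
DFL = EBIT ÷ [EBIT − I − D_p/(1−t)] = R$1,196,000 ÷ [R$1,196,000 − R$600,015.00 − R$31,428.57] = R$1,196,000 ÷ R$564,556.43 = 2.1185.

2.12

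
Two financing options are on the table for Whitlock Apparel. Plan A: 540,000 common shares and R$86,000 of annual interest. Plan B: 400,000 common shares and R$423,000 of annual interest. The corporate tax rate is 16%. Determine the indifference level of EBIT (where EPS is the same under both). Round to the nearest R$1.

R$1,385,857

Set EPS_A = EPS_B: (EBIT − R$86,000)(1 − 0.16) ÷ 540,000 = (EBIT − R$423,000)(1 − 0.16) ÷ 400,000.
The (1 − t) factor cancels: (EBIT − 86,000) × 400,000 = (EBIT − 423,000) × 540,000.
EBIT × (540,000 − 400,000) = 423,000 × 540,000 − 86,000 × 400,000 = 194,020,000,000, so EBIT = 194,020,000,000 ÷ 140,000 = 1,385,857.14.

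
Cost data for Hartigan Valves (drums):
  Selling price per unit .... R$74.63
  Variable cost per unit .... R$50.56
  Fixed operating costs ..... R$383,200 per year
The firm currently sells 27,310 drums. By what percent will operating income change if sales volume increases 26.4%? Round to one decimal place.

+63.3%

At 27,310 units, contribution = 27,310 × R$24.07 = R$657,351.70.
Operating income = contribution − fixed costs = R$657,351.70 − R$383,200 = R$274,151.70.
Degree of operating leverage = R$657,351.70 / R$274,151.70 = 2.3978.
Operating income changes by 2.3978 × +26.4% = +63.3%.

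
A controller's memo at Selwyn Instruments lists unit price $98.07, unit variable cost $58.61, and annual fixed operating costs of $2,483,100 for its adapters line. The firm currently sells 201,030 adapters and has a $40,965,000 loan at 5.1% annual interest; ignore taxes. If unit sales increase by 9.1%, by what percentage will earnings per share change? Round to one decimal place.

Total contribution margin = 201,030 × $39.46 = $7,932,643.80.
Subtracting fixed costs: EBIT = $7,932,643.80 − $2,483,100 = $5,449,543.80.
Interest = $2,089,215.00, so EBIT − I = $3,360,328.80.
DCL = total CM / (EBIT − I) = $7,932,643.80 / $3,360,328.80 = 2.3607.
EPS therefore changes by 2.3607 × (+9.1%) = +21.5%.

+21.5%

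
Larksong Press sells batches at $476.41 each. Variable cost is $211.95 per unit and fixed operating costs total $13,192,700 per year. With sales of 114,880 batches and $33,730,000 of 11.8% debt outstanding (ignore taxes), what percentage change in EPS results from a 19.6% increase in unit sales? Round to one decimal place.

+45.1%

Total contribution margin = 114,880 × $264.46 = $30,381,164.80.
EBIT = $30,381,164.80 − $13,192,700 = $17,188,464.80.
Interest = $3,980,140.00, so EBIT − I = $13,208,324.80.
DCL = total CM / (EBIT − I) = $30,381,164.80 / $13,208,324.80 = 2.3002.
%ΔEPS = DCL × %ΔSales = 2.3002 × +19.6% = +45.1%.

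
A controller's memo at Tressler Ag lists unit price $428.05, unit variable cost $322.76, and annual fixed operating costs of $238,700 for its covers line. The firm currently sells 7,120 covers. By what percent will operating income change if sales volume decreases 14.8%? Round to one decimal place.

At 7,120 units, contribution = 7,120 × $105.29 = $749,664.80.
Operating income = contribution − fixed costs = $749,664.80 − $238,700 = $510,964.80.
Degree of operating leverage = $749,664.80 / $510,964.80 = 1.4672.
So EBIT moves 1.4672 × (-14.8%) = -21.7%.

-21.7%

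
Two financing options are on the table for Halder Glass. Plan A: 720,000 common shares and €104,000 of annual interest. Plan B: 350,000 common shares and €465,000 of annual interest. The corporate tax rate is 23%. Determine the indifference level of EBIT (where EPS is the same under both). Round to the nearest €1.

At indifference, (EBIT − 104,000)(1 − t)/720,000 = (EBIT − 465,000)(1 − t)/350,000.
The (1 − t) factor cancels: (EBIT − 104,000) × 350,000 = (EBIT − 465,000) × 720,000.
EBIT × (720,000 − 350,000) = 465,000 × 720,000 − 104,000 × 350,000 = 298,400,000,000, so EBIT = 298,400,000,000 ÷ 370,000 = 806,486.49.

€806,486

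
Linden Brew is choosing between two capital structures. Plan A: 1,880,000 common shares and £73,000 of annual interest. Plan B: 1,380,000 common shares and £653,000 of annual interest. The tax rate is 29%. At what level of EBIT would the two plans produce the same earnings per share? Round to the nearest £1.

£2,253,800

Set EPS_A = EPS_B: (EBIT − £73,000)(1 − 0.29) ÷ 1,880,000 = (EBIT − £653,000)(1 − 0.29) ÷ 1,380,000.
The (1 − t) factor cancels: (EBIT − 73,000) × 1,380,000 = (EBIT − 653,000) × 1,880,000.
EBIT × (1,880,000 − 1,380,000) = 653,000 × 1,880,000 − 73,000 × 1,380,000 = 1,126,900,000,000, so EBIT = 1,126,900,000,000 ÷ 500,000 = 2,253,800.00.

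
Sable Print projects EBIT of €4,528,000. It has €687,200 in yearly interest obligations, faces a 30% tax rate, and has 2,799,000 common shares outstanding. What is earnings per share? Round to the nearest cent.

€0.96

Pre-tax income = €4,528,000 − €687,200.00 = €3,840,800.00.
After tax at 30%: net income = €3,840,800.00 × 0.70 = €2,688,560.00.
Per share: €2,688,560.00 / 2,799,000 shares = €0.96.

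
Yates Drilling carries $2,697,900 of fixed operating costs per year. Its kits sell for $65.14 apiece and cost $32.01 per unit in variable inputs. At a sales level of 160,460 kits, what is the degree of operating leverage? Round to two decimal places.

2.03

Contribution at this volume is 160,460 × $33.13 = $5,316,039.80.
Subtracting fixed costs: EBIT = $5,316,039.80 − $2,697,900 = $2,618,139.80.
Degree of operating leverage = $5,316,039.80 / $2,618,139.80 = 2.0305.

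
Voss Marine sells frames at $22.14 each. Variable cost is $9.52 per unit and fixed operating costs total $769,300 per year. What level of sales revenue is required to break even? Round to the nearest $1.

$1,349,628

Contribution margin per unit = $22.14 − $9.52 = $12.62, a CM ratio of $12.62 ÷ $22.14 = 0.5700.
Break-even sales = FC ÷ CM ratio = $769,300 × $22.14 / $12.62 = $1,349,628.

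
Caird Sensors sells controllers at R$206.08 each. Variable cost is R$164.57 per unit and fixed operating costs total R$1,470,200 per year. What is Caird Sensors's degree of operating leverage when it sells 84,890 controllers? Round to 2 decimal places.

1.72

Contribution at this volume is 84,890 × R$41.51 = R$3,523,783.90.
Subtracting fixed costs: EBIT = R$3,523,783.90 − R$1,470,200 = R$2,053,583.90.
Degree of operating leverage = R$3,523,783.90 / R$2,053,583.90 = 1.7159.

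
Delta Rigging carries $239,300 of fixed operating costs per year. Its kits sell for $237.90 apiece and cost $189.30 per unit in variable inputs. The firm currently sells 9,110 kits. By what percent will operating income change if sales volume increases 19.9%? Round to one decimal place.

+43.3%

At 9,110 units, contribution = 9,110 × $48.60 = $442,746.00.
Subtracting fixed costs: EBIT = $442,746.00 − $239,300 = $203,446.00.
DOL = contribution ÷ EBIT = $442,746.00 ÷ $203,446.00 = 2.1762.
So EBIT moves 2.1762 × (+19.9%) = +43.3%.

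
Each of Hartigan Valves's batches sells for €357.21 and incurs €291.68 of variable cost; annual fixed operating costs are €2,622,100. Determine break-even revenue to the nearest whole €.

€14,293,306

Contribution margin per unit = €357.21 − €291.68 = €65.53, a CM ratio of €65.53 ÷ €357.21 = 0.1834.
Break-even revenue = fixed costs × price ÷ CM = €2,622,100 × €357.21 ÷ €65.53 = €14,293,306.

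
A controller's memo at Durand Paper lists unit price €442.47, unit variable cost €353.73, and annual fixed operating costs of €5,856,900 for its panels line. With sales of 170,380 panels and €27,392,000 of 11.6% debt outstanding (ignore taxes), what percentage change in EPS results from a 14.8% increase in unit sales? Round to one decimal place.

At 170,380 units, contribution = 170,380 × €88.74 = €15,119,521.20.
Subtracting fixed costs: EBIT = €15,119,521.20 − €5,856,900 = €9,262,621.20.
Interest = €3,177,472.00, so EBIT − I = €6,085,149.20.
DCL = total CM / (EBIT − I) = €15,119,521.20 / €6,085,149.20 = 2.4847.
%ΔEPS = DCL × %ΔSales = 2.4847 × +14.8% = +36.8%.

+36.8%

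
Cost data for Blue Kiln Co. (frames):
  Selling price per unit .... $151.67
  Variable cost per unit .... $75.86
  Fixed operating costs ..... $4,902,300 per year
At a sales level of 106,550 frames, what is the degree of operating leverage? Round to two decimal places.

At 106,550 units, contribution = 106,550 × $75.81 = $8,077,555.50.
EBIT = $8,077,555.50 − $4,902,300 = $3,175,255.50.
So DOL = total CM / EBIT = $8,077,555.50 / $3,175,255.50 = 2.5439.

2.54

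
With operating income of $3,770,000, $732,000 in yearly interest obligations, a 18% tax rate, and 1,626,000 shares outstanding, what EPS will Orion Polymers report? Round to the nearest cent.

$1.53

Interest = $732,000.00, so EBT = $3,770,000 − $732,000.00 = $3,038,000.00.
Net income = $3,038,000.00 × (1 − 0.18) = $2,491,160.00.
EPS = $2,491,160.00 ÷ 1,626,000 = $1.53.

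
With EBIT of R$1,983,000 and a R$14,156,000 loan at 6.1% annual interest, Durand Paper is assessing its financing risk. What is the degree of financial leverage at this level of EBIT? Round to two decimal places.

1.77

Annual interest charges come to R$863,516.00.
DFL = EBIT ÷ (EBIT − I) = R$1,983,000 ÷ (R$1,983,000 − R$863,516.00) = R$1,983,000 ÷ R$1,119,484.00 = 1.7714.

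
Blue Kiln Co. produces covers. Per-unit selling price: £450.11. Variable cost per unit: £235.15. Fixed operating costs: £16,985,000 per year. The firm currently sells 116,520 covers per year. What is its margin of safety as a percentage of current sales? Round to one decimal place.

Contribution margin per unit = £450.11 − £235.15 = £214.96. Break-even units = £16,985,000 ÷ £214.96 = 79,014.70; break-even revenue = 79,014.70 × £450.11 = £35,565,306.80.
Actual sales revenue = 116,520 × £450.11 = £52,446,817.20.
Margin of safety = (£52,446,817.20 − £35,565,306.80) ÷ £52,446,817.20 = 32.2%.

32.2%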